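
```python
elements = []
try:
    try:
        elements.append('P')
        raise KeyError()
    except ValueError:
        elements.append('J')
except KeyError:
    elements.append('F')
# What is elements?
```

Step-by-step execution trace:
1. Inner try: `elements.append('P')` → elements = ['P'].
2. `raise KeyError()` raises KeyError.
3. Inner `except ValueError` does not match KeyError; exception propagates to outer try.
4. Outer `except KeyError` matches → `elements.append('F')` → elements = ['P', 'F'].
Result: ['P', 'F']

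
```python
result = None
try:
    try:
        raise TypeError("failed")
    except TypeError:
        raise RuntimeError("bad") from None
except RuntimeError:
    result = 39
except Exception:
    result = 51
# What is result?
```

Step-by-step execution trace:
1. Inner try raises TypeError; inner `except TypeError` catches it.
2. `raise RuntimeError(...) from None` raises RuntimeError (from None suppresses __context__, but the active exception is still RuntimeError).
3. Outer `except RuntimeError` matches → result = 39.
4. `except Exception` is not reached.
Result: 39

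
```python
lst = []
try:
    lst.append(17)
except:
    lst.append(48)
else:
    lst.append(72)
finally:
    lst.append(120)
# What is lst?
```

Step-by-step execution trace:
1. try: `lst.append(17)` → lst = [17]. No exception raised.
2. `except` is skipped.
3. `else` runs: `lst.append(72)` → lst = [17, 72].
4. `finally` always runs: `lst.append(120)` → lst = [17, 72, 120].
Result: [17, 72, 120]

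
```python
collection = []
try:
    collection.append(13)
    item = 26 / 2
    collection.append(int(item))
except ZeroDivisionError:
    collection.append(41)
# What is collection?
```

Step-by-step execution trace:
1. try: `collection.append(13)` → collection = [13].
2. `item = 26 / 2` → item = 13.0. No exception raised.
3. `collection.append(int(item))` → collection = [13, 13].
4. `except ZeroDivisionError` is skipped (no exception was raised).
Result: [13, 13]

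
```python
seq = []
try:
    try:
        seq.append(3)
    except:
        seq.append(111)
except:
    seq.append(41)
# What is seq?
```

Step-by-step execution trace:
1. Inner try: `seq.append(3)` → seq = [3]. No exception raised.
2. Inner `except` is skipped.
3. Inner try completes normally; outer `except` is skipped.
Result: [3]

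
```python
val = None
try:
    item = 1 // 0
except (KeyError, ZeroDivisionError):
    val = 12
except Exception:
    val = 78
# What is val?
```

Step-by-step execution trace:
1. `item = 1 // 0` raises ZeroDivisionError.
2. `except (KeyError, ZeroDivisionError)` matches (ZeroDivisionError is in the tuple) → val = 12.
3. `except Exception` is not reached.
Result: 12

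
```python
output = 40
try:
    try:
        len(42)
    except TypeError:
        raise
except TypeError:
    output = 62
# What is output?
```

Step-by-step execution trace:
1. Inner try: `len(42)` raises TypeError.
2. Inner `except TypeError` matches; bare `raise` re-raises the same TypeError.
3. Outer `except TypeError` matches → output = 62.
Result: 62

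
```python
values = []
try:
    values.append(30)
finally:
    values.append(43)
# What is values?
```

Step-by-step execution trace:
1. try: `values.append(30)` → values = [30].
2. The try body completes without raising.
3. finally always runs: `values.append(43)` → values = [30, 43].
Result: [30, 43]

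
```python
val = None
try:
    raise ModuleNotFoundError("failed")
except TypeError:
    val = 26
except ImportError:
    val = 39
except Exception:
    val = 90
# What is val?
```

Step-by-step execution trace:
1. `raise ModuleNotFoundError(...)` raises ModuleNotFoundError.
2. `except TypeError` does not match (ModuleNotFoundError is not a subclass of TypeError); skipped.
3. `except ImportError` matches (ModuleNotFoundError is a subclass of ImportError) → val = 39.
4. `except Exception` is not reached.
Result: 39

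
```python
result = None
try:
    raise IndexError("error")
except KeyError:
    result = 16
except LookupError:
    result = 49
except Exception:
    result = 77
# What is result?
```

Step-by-step execution trace:
1. `raise IndexError(...)` raises IndexError.
2. `except KeyError` does not match (IndexError is not a subclass of KeyError); skipped.
3. `except LookupError` matches (IndexError is a subclass of LookupError) → result = 49.
4. `except Exception` is not reached.
Result: 49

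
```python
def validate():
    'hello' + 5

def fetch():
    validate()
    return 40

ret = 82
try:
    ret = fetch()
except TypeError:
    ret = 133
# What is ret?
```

Step-by-step execution trace:
1. ret starts at 82.
2. try: `fetch()` calls `validate()`.
3. `validate()` evaluates `'hello' + 5`, which raises TypeError; it propagates through fetch (uncaught).
4. `return 40` in fetch is not reached; the assignment to ret does not complete.
5. `except TypeError` matches → ret = 133.
Result: 133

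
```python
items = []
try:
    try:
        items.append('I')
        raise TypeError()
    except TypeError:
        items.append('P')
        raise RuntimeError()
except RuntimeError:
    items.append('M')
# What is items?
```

Step-by-step execution trace:
1. Inner try: `items.append('I')` → items = ['I'].
2. `raise TypeError()` raises TypeError.
3. Inner `except TypeError` matches → `items.append('P')` → items = ['I', 'P'].
4. `raise RuntimeError()` raises RuntimeError; propagates to outer try.
5. Outer `except RuntimeError` matches → `items.append('M')` → items = ['I', 'P', 'M'].
Result: ['I', 'P', 'M']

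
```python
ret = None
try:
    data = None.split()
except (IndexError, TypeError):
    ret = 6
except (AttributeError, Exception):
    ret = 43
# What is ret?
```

Step-by-step execution trace:
1. `data = None.split()` raises AttributeError.
2. `except (IndexError, TypeError)` does not match AttributeError; skipped.
3. `except (AttributeError, Exception)` matches (AttributeError is in the tuple) → ret = 43.
Result: 43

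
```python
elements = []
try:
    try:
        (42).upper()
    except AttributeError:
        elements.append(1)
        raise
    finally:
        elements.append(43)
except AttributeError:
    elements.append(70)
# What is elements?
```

Step-by-step execution trace:
1. Inner try: `(42).upper()` raises AttributeError.
2. Inner `except AttributeError` matches → `elements.append(1)` → elements = [1].
3. bare `raise` re-raises AttributeError.
4. Inner `finally` runs during unwinding: `elements.append(43)` → elements = [1, 43].
5. Outer `except AttributeError` matches → `elements.append(70)` → elements = [1, 43, 70].
Result: [1, 43, 70]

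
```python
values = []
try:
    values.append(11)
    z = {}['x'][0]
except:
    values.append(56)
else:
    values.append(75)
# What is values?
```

Step-by-step execution trace:
1. try: `values.append(11)` → values = [11].
2. `z = {}['x'][0]` raises KeyError.
3. bare `except` matches → `values.append(56)` → values = [11, 56].
4. `else` is skipped (an exception was raised).
Result: [11, 56]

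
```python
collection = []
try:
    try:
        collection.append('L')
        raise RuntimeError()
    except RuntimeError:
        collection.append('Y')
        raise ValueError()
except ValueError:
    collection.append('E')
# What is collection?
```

Step-by-step execution trace:
1. Inner try: `collection.append('L')` → collection = ['L'].
2. `raise RuntimeError()` raises RuntimeError.
3. Inner `except RuntimeError` matches → `collection.append('Y')` → collection = ['L', 'Y'].
4. `raise ValueError()` raises ValueError; propagates to outer try.
5. Outer `except ValueError` matches → `collection.append('E')` → collection = ['L', 'Y', 'E'].
Result: ['L', 'Y', 'E']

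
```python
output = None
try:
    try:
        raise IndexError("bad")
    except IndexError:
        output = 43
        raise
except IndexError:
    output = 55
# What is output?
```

Step-by-step execution trace:
1. Inner try: `raise IndexError("bad")` raises IndexError.
2. Inner `except IndexError` matches → output = 43.
3. bare `raise` re-raises the same IndexError.
4. Outer `except IndexError` matches → output = 55.
Result: 55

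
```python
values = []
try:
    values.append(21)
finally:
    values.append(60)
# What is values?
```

Step-by-step execution trace:
1. try: `values.append(21)` → values = [21].
2. The try body completes without raising.
3. finally always runs: `values.append(60)` → values = [21, 60].
Result: [21, 60]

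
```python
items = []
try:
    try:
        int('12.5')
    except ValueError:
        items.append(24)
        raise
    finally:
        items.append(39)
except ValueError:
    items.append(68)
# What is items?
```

Step-by-step execution trace:
1. Inner try: `int('12.5')` raises ValueError.
2. Inner `except ValueError` matches → `items.append(24)` → items = [24].
3. bare `raise` re-raises ValueError.
4. Inner `finally` runs during unwinding: `items.append(39)` → items = [24, 39].
5. Outer `except ValueError` matches → `items.append(68)` → items = [24, 39, 68].
Result: [24, 39, 68]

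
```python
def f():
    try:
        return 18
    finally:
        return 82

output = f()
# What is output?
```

Step-by-step execution trace:
1. `f()` enters try: `return 18` sets pending return value 18.
2. Before returning, `finally: return 82` runs and overrides the pending return.
3. f() returns 82 → output = 82.
Result: 82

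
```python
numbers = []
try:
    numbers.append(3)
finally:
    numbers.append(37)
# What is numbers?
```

Step-by-step execution trace:
1. try: `numbers.append(3)` → numbers = [3].
2. The try body completes without raising.
3. finally always runs: `numbers.append(37)` → numbers = [3, 37].
Result: [3, 37]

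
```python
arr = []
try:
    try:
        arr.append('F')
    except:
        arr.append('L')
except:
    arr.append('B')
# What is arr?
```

Step-by-step execution trace:
1. Inner try: `arr.append('F')` → arr = ['F']. No exception raised.
2. Inner `except` is skipped.
3. Inner try completes normally; outer `except` is skipped.
Result: ['F']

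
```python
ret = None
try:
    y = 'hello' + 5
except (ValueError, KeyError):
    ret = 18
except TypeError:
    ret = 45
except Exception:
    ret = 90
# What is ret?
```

Step-by-step execution trace:
1. `y = 'hello' + 5` raises TypeError.
2. `except (ValueError, KeyError)` does not match TypeError; skipped.
3. `except TypeError` matches (exact type match) → ret = 45.
4. `except Exception` is not reached.
Result: 45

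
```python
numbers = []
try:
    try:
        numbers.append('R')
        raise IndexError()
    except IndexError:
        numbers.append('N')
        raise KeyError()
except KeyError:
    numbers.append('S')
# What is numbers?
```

Step-by-step execution trace:
1. Inner try: `numbers.append('R')` → numbers = ['R'].
2. `raise IndexError()` raises IndexError.
3. Inner `except IndexError` matches → `numbers.append('N')` → numbers = ['R', 'N'].
4. `raise KeyError()` raises KeyError; propagates to outer try.
5. Outer `except KeyError` matches → `numbers.append('S')` → numbers = ['R', 'N', 'S'].
Result: ['R', 'N', 'S']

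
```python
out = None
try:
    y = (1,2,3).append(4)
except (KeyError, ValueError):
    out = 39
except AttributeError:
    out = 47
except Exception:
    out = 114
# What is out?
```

Step-by-step execution trace:
1. `y = (1,2,3).append(4)` raises AttributeError.
2. `except (KeyError, ValueError)` does not match AttributeError; skipped.
3. `except AttributeError` matches (exact type match) → out = 47.
4. `except Exception` is not reached.
Result: 47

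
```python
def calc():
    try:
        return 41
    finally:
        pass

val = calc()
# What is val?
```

Step-by-step execution trace:
1. `calc()` enters try: `return 41` sets pending return value 41.
2. Before returning, `finally: pass` runs (no effect).
3. calc() returns 41 → val = 41.
Result: 41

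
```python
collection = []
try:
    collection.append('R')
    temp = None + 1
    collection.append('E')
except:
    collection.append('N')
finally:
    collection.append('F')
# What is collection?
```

Step-by-step execution trace:
1. try: `collection.append('R')` → collection = ['R'].
2. `temp = None + 1` raises TypeError; `collection.append('E')` is not reached.
3. bare `except` matches → `collection.append('N')` → collection = ['R', 'N'].
4. finally always runs: `collection.append('F')` → collection = ['R', 'N', 'F'].
Result: ['R', 'N', 'F']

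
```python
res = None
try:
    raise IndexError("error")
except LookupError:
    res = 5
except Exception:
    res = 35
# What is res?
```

Step-by-step execution trace:
1. `raise IndexError(...)` raises IndexError.
2. `except LookupError` matches (IndexError is a subclass of LookupError) → res = 5.
3. `except Exception` is not reached.
Result: 5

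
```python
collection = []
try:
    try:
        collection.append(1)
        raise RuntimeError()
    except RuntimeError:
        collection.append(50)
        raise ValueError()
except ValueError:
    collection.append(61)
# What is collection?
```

Step-by-step execution trace:
1. Inner try: `collection.append(1)` → collection = [1].
2. `raise RuntimeError()` raises RuntimeError.
3. Inner `except RuntimeError` matches → `collection.append(50)` → collection = [1, 50].
4. `raise ValueError()` raises ValueError; propagates to outer try.
5. Outer `except ValueError` matches → `collection.append(61)` → collection = [1, 50, 61].
Result: [1, 50, 61]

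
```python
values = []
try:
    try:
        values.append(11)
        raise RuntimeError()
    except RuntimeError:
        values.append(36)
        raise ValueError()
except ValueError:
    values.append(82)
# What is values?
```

Step-by-step execution trace:
1. Inner try: `values.append(11)` → values = [11].
2. `raise RuntimeError()` raises RuntimeError.
3. Inner `except RuntimeError` matches → `values.append(36)` → values = [11, 36].
4. `raise ValueError()` raises ValueError; propagates to outer try.
5. Outer `except ValueError` matches → `values.append(82)` → values = [11, 36, 82].
Result: [11, 36, 82]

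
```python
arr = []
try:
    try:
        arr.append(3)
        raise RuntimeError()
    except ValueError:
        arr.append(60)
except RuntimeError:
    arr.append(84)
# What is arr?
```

Step-by-step execution trace:
1. Inner try: `arr.append(3)` → arr = [3].
2. `raise RuntimeError()` raises RuntimeError.
3. Inner `except ValueError` does not match RuntimeError; exception propagates to outer try.
4. Outer `except RuntimeError` matches → `arr.append(84)` → arr = [3, 84].
Result: [3, 84]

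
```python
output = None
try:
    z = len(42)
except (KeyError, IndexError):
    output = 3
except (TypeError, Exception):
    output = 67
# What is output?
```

Step-by-step execution trace:
1. `z = len(42)` raises TypeError.
2. `except (KeyError, IndexError)` does not match TypeError; skipped.
3. `except (TypeError, Exception)` matches (TypeError is in the tuple) → output = 67.
Result: 67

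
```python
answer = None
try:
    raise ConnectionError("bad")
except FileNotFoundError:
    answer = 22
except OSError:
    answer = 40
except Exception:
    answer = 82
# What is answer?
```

Step-by-step execution trace:
1. `raise ConnectionError(...)` raises ConnectionError.
2. `except FileNotFoundError` does not match (ConnectionError is not a subclass of FileNotFoundError); skipped.
3. `except OSError` matches (ConnectionError is a subclass of OSError) → answer = 40.
4. `except Exception` is not reached.
Result: 40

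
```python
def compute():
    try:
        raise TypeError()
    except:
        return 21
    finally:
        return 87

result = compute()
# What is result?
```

Step-by-step execution trace:
1. `compute()` enters try: `raise TypeError()` raises TypeError.
2. bare `except` matches → `return 21` sets pending return value 21.
3. Before returning, `finally: return 87` runs and overrides the pending return.
4. compute() returns 87 → result = 87.
Result: 87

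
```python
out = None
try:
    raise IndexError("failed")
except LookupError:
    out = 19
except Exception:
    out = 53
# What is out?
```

Step-by-step execution trace:
1. `raise IndexError(...)` raises IndexError.
2. `except LookupError` matches (IndexError is a subclass of LookupError) → out = 19.
3. `except Exception` is not reached.
Result: 19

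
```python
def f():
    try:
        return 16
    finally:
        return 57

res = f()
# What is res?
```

Step-by-step execution trace:
1. `f()` enters try: `return 16` sets pending return value 16.
2. Before returning, `finally: return 57` runs and overrides the pending return.
3. f() returns 57 → res = 57.
Result: 57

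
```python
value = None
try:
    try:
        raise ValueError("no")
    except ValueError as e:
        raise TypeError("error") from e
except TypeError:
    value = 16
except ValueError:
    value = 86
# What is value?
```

Step-by-step execution trace:
1. Inner try raises ValueError; inner `except ValueError as e` catches it.
2. `raise TypeError(...) from e` raises TypeError (ValueError is attached as __cause__, but only TypeError is active).
3. Outer `except TypeError` matches → value = 16.
4. `except ValueError` is not reached.
Result: 16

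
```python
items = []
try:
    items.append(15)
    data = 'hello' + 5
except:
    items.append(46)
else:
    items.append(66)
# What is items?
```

Step-by-step execution trace:
1. try: `items.append(15)` → items = [15].
2. `data = 'hello' + 5` raises TypeError.
3. bare `except` matches → `items.append(46)` → items = [15, 46].
4. `else` is skipped (an exception was raised).
Result: [15, 46]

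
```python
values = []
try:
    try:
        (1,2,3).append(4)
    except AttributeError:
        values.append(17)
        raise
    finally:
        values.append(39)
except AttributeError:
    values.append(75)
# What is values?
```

Step-by-step execution trace:
1. Inner try: `(1,2,3).append(4)` raises AttributeError.
2. Inner `except AttributeError` matches → `values.append(17)` → values = [17].
3. bare `raise` re-raises AttributeError.
4. Inner `finally` runs during unwinding: `values.append(39)` → values = [17, 39].
5. Outer `except AttributeError` matches → `values.append(75)` → values = [17, 39, 75].
Result: [17, 39, 75]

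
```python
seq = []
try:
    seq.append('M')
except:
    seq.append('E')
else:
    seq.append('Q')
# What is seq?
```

Step-by-step execution trace:
1. try: `seq.append('M')` → seq = ['M']. No exception raised.
2. `except` is skipped.
3. `else` runs (try completed without exception): `seq.append('Q')` → seq = ['M', 'Q'].
Result: ['M', 'Q']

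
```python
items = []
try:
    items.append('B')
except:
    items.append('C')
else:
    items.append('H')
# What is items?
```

Step-by-step execution trace:
1. try: `items.append('B')` → items = ['B']. No exception raised.
2. `except` is skipped.
3. `else` runs (try completed without exception): `items.append('H')` → items = ['B', 'H'].
Result: ['B', 'H']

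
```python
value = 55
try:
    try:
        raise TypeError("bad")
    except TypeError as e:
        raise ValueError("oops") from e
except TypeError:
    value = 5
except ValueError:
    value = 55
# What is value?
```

Step-by-step execution trace:
1. Inner try raises TypeError; inner `except TypeError as e` catches it.
2. `raise ValueError(...) from e` raises ValueError (TypeError is attached as __cause__, but only ValueError is active).
3. Outer `except TypeError` does not match ValueError; skipped.
4. Outer `except ValueError` matches → value = 55.
Result: 55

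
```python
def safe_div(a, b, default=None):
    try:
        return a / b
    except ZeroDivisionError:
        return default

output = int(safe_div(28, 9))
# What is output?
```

Step-by-step execution trace:
1. `safe_div(28, 9)` enters try: `return 28 / 9` → returns 3.111111111111111. No exception raised.
2. `except ZeroDivisionError` is skipped.
3. `int(3.111111111111111)` → 3 → output = 3.
Result: 3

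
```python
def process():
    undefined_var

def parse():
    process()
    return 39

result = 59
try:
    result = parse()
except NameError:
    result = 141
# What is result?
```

Step-by-step execution trace:
1. result starts at 59.
2. try: `parse()` calls `process()`.
3. `process()` evaluates `undefined_var`, which raises NameError; it propagates through parse (uncaught).
4. `return 39` in parse is not reached; the assignment to result does not complete.
5. `except NameError` matches → result = 141.
Result: 141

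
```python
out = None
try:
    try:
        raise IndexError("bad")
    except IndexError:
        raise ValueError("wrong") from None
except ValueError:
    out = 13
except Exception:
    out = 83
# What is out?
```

Step-by-step execution trace:
1. Inner try raises IndexError; inner `except IndexError` catches it.
2. `raise ValueError(...) from None` raises ValueError (from None suppresses __context__, but the active exception is still ValueError).
3. Outer `except ValueError` matches → out = 13.
4. `except Exception` is not reached.
Result: 13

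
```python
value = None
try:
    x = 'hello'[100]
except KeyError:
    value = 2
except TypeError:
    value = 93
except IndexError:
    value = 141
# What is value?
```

Step-by-step execution trace:
1. `x = 'hello'[100]` raises IndexError.
2. `except KeyError` does not match IndexError; skipped.
3. `except TypeError` does not match IndexError; skipped.
4. `except IndexError` matches → value = 141.
Result: 141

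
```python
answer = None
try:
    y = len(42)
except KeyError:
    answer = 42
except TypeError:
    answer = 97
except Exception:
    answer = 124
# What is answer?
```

Step-by-step execution trace:
1. `y = len(42)` raises TypeError.
2. `except KeyError` does not match TypeError; skipped.
3. `except TypeError` matches → answer = 97.
4. Remaining except clauses are skipped.
Result: 97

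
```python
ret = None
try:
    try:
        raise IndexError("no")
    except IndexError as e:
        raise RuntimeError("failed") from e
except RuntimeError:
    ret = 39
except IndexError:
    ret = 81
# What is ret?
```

Step-by-step execution trace:
1. Inner try raises IndexError; inner `except IndexError as e` catches it.
2. `raise RuntimeError(...) from e` raises RuntimeError (IndexError is attached as __cause__, but only RuntimeError is active).
3. Outer `except RuntimeError` matches → ret = 39.
4. `except IndexError` is not reached.
Result: 39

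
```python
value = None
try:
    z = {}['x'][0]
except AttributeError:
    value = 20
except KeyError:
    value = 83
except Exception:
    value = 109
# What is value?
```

Step-by-step execution trace:
1. `z = {}['x'][0]` raises KeyError.
2. `except AttributeError` does not match KeyError; skipped.
3. `except KeyError` matches → value = 83.
4. Remaining except clauses are skipped.
Result: 83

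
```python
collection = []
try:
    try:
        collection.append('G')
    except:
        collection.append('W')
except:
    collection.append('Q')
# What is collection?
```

Step-by-step execution trace:
1. Inner try: `collection.append('G')` → collection = ['G']. No exception raised.
2. Inner `except` is skipped.
3. Inner try completes normally; outer `except` is skipped.
Result: ['G']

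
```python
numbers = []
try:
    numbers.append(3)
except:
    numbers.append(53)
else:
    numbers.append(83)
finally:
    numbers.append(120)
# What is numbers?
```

Step-by-step execution trace:
1. try: `numbers.append(3)` → numbers = [3]. No exception raised.
2. `except` is skipped.
3. `else` runs: `numbers.append(83)` → numbers = [3, 83].
4. `finally` always runs: `numbers.append(120)` → numbers = [3, 83, 120].
Result: [3, 83, 120]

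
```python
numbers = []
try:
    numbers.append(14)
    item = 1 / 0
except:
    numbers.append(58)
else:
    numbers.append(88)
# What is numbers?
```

Step-by-step execution trace:
1. try: `numbers.append(14)` → numbers = [14].
2. `item = 1 / 0` raises ZeroDivisionError.
3. bare `except` matches → `numbers.append(58)` → numbers = [14, 58].
4. `else` is skipped (an exception was raised).
Result: [14, 58]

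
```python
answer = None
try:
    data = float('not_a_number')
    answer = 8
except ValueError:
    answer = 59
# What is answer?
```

Step-by-step execution trace:
1. `data = float('not_a_number')` raises ValueError.
2. `answer = 8` is not reached.
3. `except ValueError` matches → answer = 59.
Result: 59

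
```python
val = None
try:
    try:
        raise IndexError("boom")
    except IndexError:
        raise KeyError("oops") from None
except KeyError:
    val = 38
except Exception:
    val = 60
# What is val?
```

Step-by-step execution trace:
1. Inner try raises IndexError; inner `except IndexError` catches it.
2. `raise KeyError(...) from None` raises KeyError (from None suppresses __context__, but the active exception is still KeyError).
3. Outer `except KeyError` matches → val = 38.
4. `except Exception` is not reached.
Result: 38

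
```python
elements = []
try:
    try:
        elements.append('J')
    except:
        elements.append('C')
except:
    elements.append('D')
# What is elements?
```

Step-by-step execution trace:
1. Inner try: `elements.append('J')` → elements = ['J']. No exception raised.
2. Inner `except` is skipped.
3. Inner try completes normally; outer `except` is skipped.
Result: ['J']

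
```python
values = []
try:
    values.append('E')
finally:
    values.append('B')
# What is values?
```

Step-by-step execution trace:
1. try: `values.append('E')` → values = ['E'].
2. The try body completes without raising.
3. finally always runs: `values.append('B')` → values = ['E', 'B'].
Result: ['E', 'B']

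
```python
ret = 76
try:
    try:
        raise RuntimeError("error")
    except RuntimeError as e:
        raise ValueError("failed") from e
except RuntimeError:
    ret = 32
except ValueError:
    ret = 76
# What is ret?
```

Step-by-step execution trace:
1. Inner try raises RuntimeError; inner `except RuntimeError as e` catches it.
2. `raise ValueError(...) from e` raises ValueError (RuntimeError is attached as __cause__, but only ValueError is active).
3. Outer `except RuntimeError` does not match ValueError; skipped.
4. Outer `except ValueError` matches → ret = 76.
Result: 76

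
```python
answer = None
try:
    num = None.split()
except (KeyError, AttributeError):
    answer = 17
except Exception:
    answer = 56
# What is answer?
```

Step-by-step execution trace:
1. `num = None.split()` raises AttributeError.
2. `except (KeyError, AttributeError)` matches (AttributeError is in the tuple) → answer = 17.
3. `except Exception` is not reached.
Result: 17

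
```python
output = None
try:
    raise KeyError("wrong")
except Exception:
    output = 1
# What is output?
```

Step-by-step execution trace:
1. `raise KeyError(...)` raises KeyError.
2. `except Exception` matches (KeyError is a subclass of Exception) → output = 1.
Result: 1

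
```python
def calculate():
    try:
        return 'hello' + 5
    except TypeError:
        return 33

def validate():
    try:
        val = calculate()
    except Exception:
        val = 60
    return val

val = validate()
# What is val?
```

Step-by-step execution trace:
1. `validate()` calls `calculate()`.
2. In calculate: `'hello' + 5` raises TypeError; `except TypeError` catches it → returns 33.
3. In validate: `val = calculate()` → val = 33. No exception reaches validate.
4. `except Exception` is skipped; validate returns 33.
5. val = 33.
Result: 33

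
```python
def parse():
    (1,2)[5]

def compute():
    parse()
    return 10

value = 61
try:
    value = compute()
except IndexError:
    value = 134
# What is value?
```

Step-by-step execution trace:
1. value starts at 61.
2. try: `compute()` calls `parse()`.
3. `parse()` evaluates `(1,2)[5]`, which raises IndexError; it propagates through compute (uncaught).
4. `return 10` in compute is not reached; the assignment to value does not complete.
5. `except IndexError` matches → value = 134.
Result: 134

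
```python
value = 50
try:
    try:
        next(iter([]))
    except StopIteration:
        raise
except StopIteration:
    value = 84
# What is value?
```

Step-by-step execution trace:
1. Inner try: `next(iter([]))` raises StopIteration.
2. Inner `except StopIteration` matches; bare `raise` re-raises the same StopIteration.
3. Outer `except StopIteration` matches → value = 84.
Result: 84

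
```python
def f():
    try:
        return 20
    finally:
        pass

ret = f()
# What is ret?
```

Step-by-step execution trace:
1. `f()` enters try: `return 20` sets pending return value 20.
2. Before returning, `finally: pass` runs (no effect).
3. f() returns 20 → ret = 20.
Result: 20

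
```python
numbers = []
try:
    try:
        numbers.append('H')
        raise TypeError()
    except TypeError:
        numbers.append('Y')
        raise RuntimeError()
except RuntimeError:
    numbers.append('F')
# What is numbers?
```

Step-by-step execution trace:
1. Inner try: `numbers.append('H')` → numbers = ['H'].
2. `raise TypeError()` raises TypeError.
3. Inner `except TypeError` matches → `numbers.append('Y')` → numbers = ['H', 'Y'].
4. `raise RuntimeError()` raises RuntimeError; propagates to outer try.
5. Outer `except RuntimeError` matches → `numbers.append('F')` → numbers = ['H', 'Y', 'F'].
Result: ['H', 'Y', 'F']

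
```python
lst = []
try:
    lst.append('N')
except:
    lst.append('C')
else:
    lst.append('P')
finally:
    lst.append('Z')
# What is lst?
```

Step-by-step execution trace:
1. try: `lst.append('N')` → lst = ['N']. No exception raised.
2. `except` is skipped.
3. `else` runs: `lst.append('P')` → lst = ['N', 'P'].
4. `finally` always runs: `lst.append('Z')` → lst = ['N', 'P', 'Z'].
Result: ['N', 'P', 'Z']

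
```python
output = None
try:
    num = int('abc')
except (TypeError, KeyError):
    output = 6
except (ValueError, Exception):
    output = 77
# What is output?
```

Step-by-step execution trace:
1. `num = int('abc')` raises ValueError.
2. `except (TypeError, KeyError)` does not match ValueError; skipped.
3. `except (ValueError, Exception)` matches (ValueError is in the tuple) → output = 77.
Result: 77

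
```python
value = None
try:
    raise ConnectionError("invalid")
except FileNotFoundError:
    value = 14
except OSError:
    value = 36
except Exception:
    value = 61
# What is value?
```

Step-by-step execution trace:
1. `raise ConnectionError(...)` raises ConnectionError.
2. `except FileNotFoundError` does not match (ConnectionError is not a subclass of FileNotFoundError); skipped.
3. `except OSError` matches (ConnectionError is a subclass of OSError) → value = 36.
4. `except Exception` is not reached.
Result: 36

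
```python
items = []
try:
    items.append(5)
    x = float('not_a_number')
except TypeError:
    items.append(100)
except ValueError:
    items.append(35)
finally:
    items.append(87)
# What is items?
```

Step-by-step execution trace:
1. try: `items.append(5)` → items = [5].
2. `x = float('not_a_number')` raises ValueError.
3. `except TypeError` does not match ValueError; skipped.
4. `except ValueError` matches → `items.append(35)` → items = [5, 35].
5. finally always runs: `items.append(87)` → items = [5, 35, 87].
Result: [5, 35, 87]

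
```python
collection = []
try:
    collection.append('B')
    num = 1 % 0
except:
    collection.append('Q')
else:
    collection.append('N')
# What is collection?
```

Step-by-step execution trace:
1. try: `collection.append('B')` → collection = ['B'].
2. `num = 1 % 0` raises ZeroDivisionError.
3. bare `except` matches → `collection.append('Q')` → collection = ['B', 'Q'].
4. `else` is skipped (an exception was raised).
Result: ['B', 'Q']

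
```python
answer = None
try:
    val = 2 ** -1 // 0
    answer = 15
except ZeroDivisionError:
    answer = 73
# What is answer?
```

Step-by-step execution trace:
1. `val = 2 ** -1 // 0` raises ZeroDivisionError.
2. `answer = 15` is not reached.
3. `except ZeroDivisionError` matches → answer = 73.
Result: 73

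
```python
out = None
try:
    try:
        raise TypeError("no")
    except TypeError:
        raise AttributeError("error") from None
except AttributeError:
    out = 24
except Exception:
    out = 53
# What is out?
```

Step-by-step execution trace:
1. Inner try raises TypeError; inner `except TypeError` catches it.
2. `raise AttributeError(...) from None` raises AttributeError (from None suppresses __context__, but the active exception is still AttributeError).
3. Outer `except AttributeError` matches → out = 24.
4. `except Exception` is not reached.
Result: 24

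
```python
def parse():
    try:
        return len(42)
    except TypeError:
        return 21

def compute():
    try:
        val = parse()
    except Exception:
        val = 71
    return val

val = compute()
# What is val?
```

Step-by-step execution trace:
1. `compute()` calls `parse()`.
2. In parse: `len(42)` raises TypeError; `except TypeError` catches it → returns 21.
3. In compute: `val = parse()` → val = 21. No exception reaches compute.
4. `except Exception` is skipped; compute returns 21.
5. val = 21.
Result: 21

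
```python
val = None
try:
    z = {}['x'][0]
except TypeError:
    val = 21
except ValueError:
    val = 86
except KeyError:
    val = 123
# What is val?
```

Step-by-step execution trace:
1. `z = {}['x'][0]` raises KeyError.
2. `except TypeError` does not match KeyError; skipped.
3. `except ValueError` does not match KeyError; skipped.
4. `except KeyError` matches → val = 123.
Result: 123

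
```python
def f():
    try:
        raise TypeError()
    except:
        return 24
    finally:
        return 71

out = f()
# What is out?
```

Step-by-step execution trace:
1. `f()` enters try: `raise TypeError()` raises TypeError.
2. bare `except` matches → `return 24` sets pending return value 24.
3. Before returning, `finally: return 71` runs and overrides the pending return.
4. f() returns 71 → out = 71.
Result: 71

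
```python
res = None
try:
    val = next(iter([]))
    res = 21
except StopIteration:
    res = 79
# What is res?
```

Step-by-step execution trace:
1. `val = next(iter([]))` raises StopIteration.
2. `res = 21` is not reached.
3. `except StopIteration` matches → res = 79.
Result: 79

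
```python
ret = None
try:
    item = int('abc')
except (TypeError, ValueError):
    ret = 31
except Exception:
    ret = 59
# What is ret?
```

Step-by-step execution trace:
1. `item = int('abc')` raises ValueError.
2. `except (TypeError, ValueError)` matches (ValueError is in the tuple) → ret = 31.
3. `except Exception` is not reached.
Result: 31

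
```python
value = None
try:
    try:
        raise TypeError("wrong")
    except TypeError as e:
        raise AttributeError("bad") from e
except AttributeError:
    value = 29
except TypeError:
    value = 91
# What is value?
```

Step-by-step execution trace:
1. Inner try raises TypeError; inner `except TypeError as e` catches it.
2. `raise AttributeError(...) from e` raises AttributeError (TypeError is attached as __cause__, but only AttributeError is active).
3. Outer `except AttributeError` matches → value = 29.
4. `except TypeError` is not reached.
Result: 29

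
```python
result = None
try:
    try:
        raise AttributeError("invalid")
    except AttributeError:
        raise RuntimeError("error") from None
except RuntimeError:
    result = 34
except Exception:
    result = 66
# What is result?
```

Step-by-step execution trace:
1. Inner try raises AttributeError; inner `except AttributeError` catches it.
2. `raise RuntimeError(...) from None` raises RuntimeError (from None suppresses __context__, but the active exception is still RuntimeError).
3. Outer `except RuntimeError` matches → result = 34.
4. `except Exception` is not reached.
Result: 34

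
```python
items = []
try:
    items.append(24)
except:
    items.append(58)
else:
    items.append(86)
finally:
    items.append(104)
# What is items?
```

Step-by-step execution trace:
1. try: `items.append(24)` → items = [24]. No exception raised.
2. `except` is skipped.
3. `else` runs: `items.append(86)` → items = [24, 86].
4. `finally` always runs: `items.append(104)` → items = [24, 86, 104].
Result: [24, 86, 104]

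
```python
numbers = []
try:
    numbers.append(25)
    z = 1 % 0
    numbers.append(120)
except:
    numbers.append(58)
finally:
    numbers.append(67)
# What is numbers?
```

Step-by-step execution trace:
1. try: `numbers.append(25)` → numbers = [25].
2. `z = 1 % 0` raises ZeroDivisionError; `numbers.append(120)` is not reached.
3. bare `except` matches → `numbers.append(58)` → numbers = [25, 58].
4. finally always runs: `numbers.append(67)` → numbers = [25, 58, 67].
Result: [25, 58, 67]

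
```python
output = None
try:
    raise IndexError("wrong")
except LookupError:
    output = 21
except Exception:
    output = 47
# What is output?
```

Step-by-step execution trace:
1. `raise IndexError(...)` raises IndexError.
2. `except LookupError` matches (IndexError is a subclass of LookupError) → output = 21.
3. `except Exception` is not reached.
Result: 21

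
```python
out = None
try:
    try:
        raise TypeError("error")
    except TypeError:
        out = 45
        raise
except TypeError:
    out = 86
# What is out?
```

Step-by-step execution trace:
1. Inner try: `raise TypeError("error")` raises TypeError.
2. Inner `except TypeError` matches → out = 45.
3. bare `raise` re-raises the same TypeError.
4. Outer `except TypeError` matches → out = 86.
Result: 86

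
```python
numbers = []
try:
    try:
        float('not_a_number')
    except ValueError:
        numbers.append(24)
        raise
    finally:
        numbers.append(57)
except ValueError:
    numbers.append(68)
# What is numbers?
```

Step-by-step execution trace:
1. Inner try: `float('not_a_number')` raises ValueError.
2. Inner `except ValueError` matches → `numbers.append(24)` → numbers = [24].
3. bare `raise` re-raises ValueError.
4. Inner `finally` runs during unwinding: `numbers.append(57)` → numbers = [24, 57].
5. Outer `except ValueError` matches → `numbers.append(68)` → numbers = [24, 57, 68].
Result: [24, 57, 68]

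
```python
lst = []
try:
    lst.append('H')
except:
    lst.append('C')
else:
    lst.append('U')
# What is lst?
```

Step-by-step execution trace:
1. try: `lst.append('H')` → lst = ['H']. No exception raised.
2. `except` is skipped.
3. `else` runs (try completed without exception): `lst.append('U')` → lst = ['H', 'U'].
Result: ['H', 'U']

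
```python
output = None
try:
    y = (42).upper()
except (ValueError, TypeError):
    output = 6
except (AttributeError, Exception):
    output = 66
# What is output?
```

Step-by-step execution trace:
1. `y = (42).upper()` raises AttributeError.
2. `except (ValueError, TypeError)` does not match AttributeError; skipped.
3. `except (AttributeError, Exception)` matches (AttributeError is in the tuple) → output = 66.
Result: 66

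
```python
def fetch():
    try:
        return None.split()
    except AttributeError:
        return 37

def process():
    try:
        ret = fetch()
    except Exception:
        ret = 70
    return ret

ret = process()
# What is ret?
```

Step-by-step execution trace:
1. `process()` calls `fetch()`.
2. In fetch: `None.split()` raises AttributeError; `except AttributeError` catches it → returns 37.
3. In process: `ret = fetch()` → ret = 37. No exception reaches process.
4. `except Exception` is skipped; process returns 37.
5. ret = 37.
Result: 37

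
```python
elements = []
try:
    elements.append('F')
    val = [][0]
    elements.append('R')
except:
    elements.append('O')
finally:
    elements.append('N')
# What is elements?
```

Step-by-step execution trace:
1. try: `elements.append('F')` → elements = ['F'].
2. `val = [][0]` raises IndexError; `elements.append('R')` is not reached.
3. bare `except` matches → `elements.append('O')` → elements = ['F', 'O'].
4. finally always runs: `elements.append('N')` → elements = ['F', 'O', 'N'].
Result: ['F', 'O', 'N']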